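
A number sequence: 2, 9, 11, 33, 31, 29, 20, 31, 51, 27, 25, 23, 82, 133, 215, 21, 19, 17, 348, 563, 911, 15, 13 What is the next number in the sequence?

11

Positions follow the repeating pattern AAABBB; grouping by letter gives 2 tracks.
Track A: 2, 9, 11, 20, 31, 51, 82, 133, 215, 348, 563, 911 (a Fibonacci-like recurrence a_n = a_{n-1} + a_{n-2}).
Track B: 33, 31, 29, 27, 25, 23, 21, 19, 17, 15, 13 (subtracting 2 each time).
Position 24 falls in track B as its term 12, giving 11.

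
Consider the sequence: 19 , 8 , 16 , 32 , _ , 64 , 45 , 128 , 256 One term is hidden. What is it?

32

Positions follow the repeating pattern ABB; grouping by letter gives 2 tracks.
Track A: 19, 32, 45. Adding 13 each time.
Track B: 8, 16, ?, 64, 128, 256. Powers of 2.
The gap is track B's term 3; the rule gives 32.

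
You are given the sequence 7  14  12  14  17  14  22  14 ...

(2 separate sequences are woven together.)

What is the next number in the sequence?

Split by position mod 2 into 2 tracks.
Subsequence A = 7, 12, 17, 22: linear: a_n = 2 + 5·n.
Subsequence B = 14, 14, 14, 14: constant 14.
Position 9 → subsequence A, term 5 = 27.

27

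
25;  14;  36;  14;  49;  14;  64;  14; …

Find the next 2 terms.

81, 14

Positions 1, 3, 5, … form one subsequence and positions 2, 4, 6, … form another.
Track A: 25, 36, 49, 64 — perfect squares starting at 5².
Track B: 14, 14, 14, 14 — the constant sequence 14.
Position 9 falls in track A as its term 5, giving 81.
Term 10 comes from track B (its 5th entry): 14.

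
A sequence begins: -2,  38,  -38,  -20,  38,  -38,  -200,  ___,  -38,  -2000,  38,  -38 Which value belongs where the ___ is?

Positions follow the repeating pattern ABB; grouping by letter gives 2 tracks.
Subsequence A: -2, -20, -200, -2000. Geometric, ×10 each step.
Subsequence B: 38, -38, 38, -38, ?, -38, 38, -38. Oscillating between 38 and -38.
The gap is subsequence B's term 5; the rule gives 38.

38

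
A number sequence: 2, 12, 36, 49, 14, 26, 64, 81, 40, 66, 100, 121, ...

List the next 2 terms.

106, 172

Positions follow the repeating pattern AABB; grouping by letter gives 2 tracks.
Track A: 2, 12, 14, 26, 40, 66 — Fibonacci-style (each term is the sum of the two before it).
Track B: 36, 49, 64, 81, 100, 121 — consecutive squares n² from n = 6.
Position 13 → track A, term 7 = 106.
Term 14 comes from track A (its 8th entry): 172.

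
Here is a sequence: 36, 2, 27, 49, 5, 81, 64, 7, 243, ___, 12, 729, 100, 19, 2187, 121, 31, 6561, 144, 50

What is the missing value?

The terms cycle through 3 interleaved subsequences.
Subsequence A: 36, 49, 64, ?, 100, 121, 144. Consecutive squares n² from n = 6.
Subsequence B: 2, 5, 7, 12, 19, 31, 50. Each term equals the sum of the previous two.
Subsequence C: 27, 81, 243, 729, 2187, 6561. Successive powers of 3.
So the missing entry in subsequence A is 81.

81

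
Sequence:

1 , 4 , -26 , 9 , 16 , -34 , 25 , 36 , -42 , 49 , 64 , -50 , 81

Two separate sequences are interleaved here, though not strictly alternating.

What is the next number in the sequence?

100

The slot pattern repeats as AAB (period 3), so there are 2 interleaved tracks.
Track A: 1, 4, 9, 16, 25, 36, 49, 64, 81 (consecutive squares n² from n = 1).
Track B: -26, -34, -42, -50 (arithmetic, step −8).
Position 14 → track A, term 10 = 100.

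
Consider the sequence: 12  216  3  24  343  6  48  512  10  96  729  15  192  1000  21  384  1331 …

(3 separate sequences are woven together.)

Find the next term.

Split by position mod 3 into 3 tracks.
Stream A = 12, 24, 48, 96, 192, 384: multiplying by 2 each time.
Stream B = 216, 343, 512, 729, 1000, 1331: consecutive cubes n³ from n = 6.
Stream C = 3, 6, 10, 15, 21: triangular numbers n(n+1)/2 for n = 2, 3, ….
Term 18 comes from stream C (its 6th entry): 28.

28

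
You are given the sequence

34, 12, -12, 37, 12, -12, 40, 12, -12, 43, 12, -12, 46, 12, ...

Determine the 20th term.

12

The slot pattern repeats as ABB (period 3), so there are 2 interleaved tracks.
Subsequence A is 34, 37, 40, 43, 46, which is arithmetic, step +3.
Subsequence B is 12, -12, 12, -12, 12, -12, 12, -12, 12, which is alternating ±12.
Position 20 falls in subsequence B as its term 13, giving 12.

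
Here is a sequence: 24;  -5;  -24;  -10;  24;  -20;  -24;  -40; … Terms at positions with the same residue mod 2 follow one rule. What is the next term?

Split by position mod 2 into 2 tracks.
Track A is 24, -24, 24, -24, which is alternating ±24.
Track B is -5, -10, -20, -40, which is multiplying by 2 each time.
Term 9 comes from track A (its 5th entry): 24.

24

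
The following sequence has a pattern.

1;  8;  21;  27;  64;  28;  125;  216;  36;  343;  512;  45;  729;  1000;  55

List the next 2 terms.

Reading positions in blocks of 3 reveals the pattern AAB — 2 tracks woven together.
Track A: 1, 8, 27, 64, 125, 216, 343, 512, 729, 1000 (consecutive cubes n³ from n = 1).
Track B: 21, 28, 36, 45, 55 (triangular numbers starting at T_6).
Position 16 → track A, term 11 = 1331.
Position 17 falls in track A as its term 12, giving 1728.

1331, 1728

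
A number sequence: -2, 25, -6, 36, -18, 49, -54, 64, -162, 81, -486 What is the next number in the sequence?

Split by position mod 2 into 2 tracks.
Track A is -2, -6, -18, -54, -162, -486, which is a geometric progression (common ratio 3).
Track B is 25, 36, 49, 64, 81, which is consecutive squares n² from n = 5.
Position 12 falls in track B as its term 6, giving 100.

100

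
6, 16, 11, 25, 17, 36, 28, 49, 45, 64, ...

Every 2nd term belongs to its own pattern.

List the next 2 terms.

73, 81

Split by position mod 2 into 2 tracks.
Subsequence A = 6, 11, 17, 28, 45: Fibonacci-style (each term is the sum of the two before it).
Subsequence B = 16, 25, 36, 49, 64: consecutive squares n² from n = 4.
Position 11 falls in subsequence A as its term 6, giving 73.
Position 12 → subsequence B, term 6 = 81.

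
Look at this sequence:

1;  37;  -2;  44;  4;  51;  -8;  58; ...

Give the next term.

The terms cycle through 2 interleaved subsequences.
Track A = 1, -2, 4, -8: geometric, ×-2 each step.
Track B = 37, 44, 51, 58: adding 7 each time.
Term 9 comes from track A (its 5th entry): 16.

16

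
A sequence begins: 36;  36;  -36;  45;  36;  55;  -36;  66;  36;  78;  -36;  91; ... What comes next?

Taking every 2nd term gives 2 separate tracks.
Subsequence A = 36, -36, 36, -36, 36, -36: the oscillation 36·(−1)^(n+1).
Subsequence B = 36, 45, 55, 66, 78, 91: triangular numbers starting at T_8.
Term 13 comes from subsequence A (its 7th entry): 36.

36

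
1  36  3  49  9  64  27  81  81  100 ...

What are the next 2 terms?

243, 121

Odd-indexed and even-indexed terms follow separate rules.
Subsequence A: 1, 3, 9, 27, 81 (powers of 3).
Subsequence B: 36, 49, 64, 81, 100 (the squares 6², 7², 8², …).
Position 11 falls in subsequence A as its term 6, giving 243.
Position 12 falls in subsequence B as its term 6, giving 121.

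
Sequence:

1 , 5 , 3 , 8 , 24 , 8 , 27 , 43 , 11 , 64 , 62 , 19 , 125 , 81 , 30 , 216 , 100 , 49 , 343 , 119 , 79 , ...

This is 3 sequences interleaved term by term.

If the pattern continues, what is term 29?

176

Split by position mod 3: positions 1, 4, 7, … form one track, and each other residue class forms its own.
Track A: 1, 8, 27, 64, 125, 216, 343. Perfect cubes starting at 1³.
Track B: 5, 24, 43, 62, 81, 100, 119. Arithmetic, step +19.
Track C: 3, 8, 11, 19, 30, 49, 79. Each term equals the sum of the previous two.
Position 29 → track B, term 10 = 176.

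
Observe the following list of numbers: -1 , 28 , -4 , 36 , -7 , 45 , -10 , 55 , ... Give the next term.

-13

Positions 1, 3, 5, … form one subsequence and positions 2, 4, 6, … form another.
Subsequence A: -1, -4, -7, -10 — arithmetic with common difference −3.
Subsequence B: 28, 36, 45, 55 — triangular numbers n(n+1)/2 for n = 7, 8, ….
Position 9 falls in subsequence A as its term 5, giving -13.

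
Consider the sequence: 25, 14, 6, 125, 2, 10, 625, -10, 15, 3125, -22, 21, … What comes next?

15625

Read the sequence 3 terms at a time; column i is its own pattern.
Stream A: 25, 125, 625, 3125 (successive powers of 5).
Stream B: 14, 2, -10, -22 (arithmetic with common difference −12).
Stream C: 6, 10, 15, 21 (the triangular numbers T_3, T_4, …).
The 13th slot belongs to stream A; its 5th term is 15625.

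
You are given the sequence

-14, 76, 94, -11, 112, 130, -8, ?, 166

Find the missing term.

148

Positions follow the repeating pattern ABB; grouping by letter gives 2 tracks.
Track A: -14, -11, -8. Arithmetic with common difference +3.
Track B: 76, 94, 112, 130, ?, 166. Linear: a_n = 58 + 18·n.
Track B's pattern makes the blank 148.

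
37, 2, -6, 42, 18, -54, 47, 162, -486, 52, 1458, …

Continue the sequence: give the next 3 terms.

-4374, 57, 13122

Positions follow the repeating pattern ABB; grouping by letter gives 2 tracks.
Track A: 37, 42, 47, 52 (arithmetic, step +5).
Track B: 2, -6, 18, -54, 162, -486, 1458 (geometric, ×-3 each step).
Position 12 → track B, term 8 = -4374.
Position 13 → track A, term 5 = 57.
Position 14 → track B, term 9 = 13122.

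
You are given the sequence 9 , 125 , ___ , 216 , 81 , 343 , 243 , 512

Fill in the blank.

27

Positions 1, 3, 5, … form one subsequence and positions 2, 4, 6, … form another.
Stream A: 9, ?, 81, 243 — geometric with ratio 3.
Stream B: 125, 216, 343, 512 — the cubes 5³, 6³, 7³, ….
Stream A's pattern makes the blank 27.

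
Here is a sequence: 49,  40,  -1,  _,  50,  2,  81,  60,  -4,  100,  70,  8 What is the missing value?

Read the sequence 3 terms at a time; column i is its own pattern.
Stream A: 49, ?, 81, 100 (the squares 7², 8², 9², …).
Stream B: 40, 50, 60, 70 (linear: a_n = 30 + 10·n).
Stream C: -1, 2, -4, 8 (geometric, ×-2 each step).
So the missing entry in stream A is 64.

64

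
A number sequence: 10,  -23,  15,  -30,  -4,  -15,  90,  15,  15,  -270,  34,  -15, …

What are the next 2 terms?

Read the sequence 3 terms at a time; column i is its own pattern.
Track A: 10, -30, 90, -270. Multiplying by -3 each time.
Track B: -23, -4, 15, 34. Linear: a_n = -42 + 19·n.
Track C: 15, -15, 15, -15. The oscillation 15·(−1)^(n+1).
The 13th slot belongs to track A; its 5th term is 810.
Term 14 comes from track B (its 5th entry): 53.

810, 53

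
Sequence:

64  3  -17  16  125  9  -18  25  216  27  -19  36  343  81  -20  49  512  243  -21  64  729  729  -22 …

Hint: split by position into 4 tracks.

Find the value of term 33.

1728

Split by position mod 4: positions 1, 5, 9, … form one track, and each other residue class forms its own.
Stream A = 64, 125, 216, 343, 512, 729: the cubes 4³, 5³, 6³, ….
Stream B = 3, 9, 27, 81, 243, 729: successive powers of 3.
Stream C = -17, -18, -19, -20, -21, -22: arithmetic, step −1.
Stream D = 16, 25, 36, 49, 64: consecutive squares n² from n = 4.
Term 33 comes from stream A (its 9th entry): 1728.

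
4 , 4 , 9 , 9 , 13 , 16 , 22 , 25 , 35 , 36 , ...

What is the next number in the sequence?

The terms cycle through 2 interleaved subsequences.
Stream A: 4, 9, 13, 22, 35. A Fibonacci-like recurrence a_n = a_{n-1} + a_{n-2}.
Stream B: 4, 9, 16, 25, 36. The squares 2², 3², 4², ….
Term 11 comes from stream A (its 6th entry): 57.

57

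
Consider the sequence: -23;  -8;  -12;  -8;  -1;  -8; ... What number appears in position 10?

-8

Taking every 2nd term gives 2 separate tracks.
Track A: -23, -12, -1. Arithmetic, step +11.
Track B: -8, -8, -8. The constant sequence -8.
Position 10 falls in track B as its term 5, giving -8.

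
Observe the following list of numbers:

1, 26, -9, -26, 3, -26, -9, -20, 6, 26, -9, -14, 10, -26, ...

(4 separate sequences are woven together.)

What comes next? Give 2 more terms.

The terms cycle through 4 interleaved subsequences.
Stream A: 1, 3, 6, 10 — the triangular numbers T_1, T_2, ….
Stream B: 26, -26, 26, -26 — the oscillation 26·(−1)^(n+1).
Stream C: -9, -9, -9 — always -9.
Stream D: -26, -20, -14 — arithmetic, step +6.
The 15th slot belongs to stream C; its 4th term is -9.
The 16th slot belongs to stream D; its 4th term is -8.

-9, -8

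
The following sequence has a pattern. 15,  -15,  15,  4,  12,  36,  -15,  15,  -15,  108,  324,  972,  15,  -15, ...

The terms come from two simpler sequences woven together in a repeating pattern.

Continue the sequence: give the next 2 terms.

15, 2916

Positions follow the repeating pattern AAABBB; grouping by letter gives 2 tracks.
Stream A: 15, -15, 15, -15, 15, -15, 15, -15 — oscillating between 15 and -15.
Stream B: 4, 12, 36, 108, 324, 972 — a geometric progression (common ratio 3).
Position 15 → stream A, term 9 = 15.
Position 16 → stream B, term 7 = 2916.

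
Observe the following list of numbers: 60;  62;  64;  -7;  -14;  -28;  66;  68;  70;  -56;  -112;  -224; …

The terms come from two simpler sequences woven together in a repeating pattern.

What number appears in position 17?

-896

The slot pattern repeats as AAABBB (period 6), so there are 2 interleaved tracks.
Track A: 60, 62, 64, 66, 68, 70 (adding 2 each time).
Track B: -7, -14, -28, -56, -112, -224 (geometric with ratio 2).
Position 17 → track B, term 8 = -896.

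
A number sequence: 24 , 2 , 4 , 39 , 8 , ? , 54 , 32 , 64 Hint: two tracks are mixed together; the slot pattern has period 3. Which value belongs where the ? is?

16

Reading positions in blocks of 3 reveals the pattern ABB — 2 tracks woven together.
Track A is 24, 39, 54, which is arithmetic with common difference +15.
Track B is 2, 4, 8, ?, 32, 64, which is powers of 2.
The gap is track B's term 4; the rule gives 16.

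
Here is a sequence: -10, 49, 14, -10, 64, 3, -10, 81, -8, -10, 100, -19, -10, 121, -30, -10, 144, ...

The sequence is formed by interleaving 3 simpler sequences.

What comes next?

Read the sequence 3 terms at a time; column i is its own pattern.
Stream A = -10, -10, -10, -10, -10, -10: the constant sequence -10.
Stream B = 49, 64, 81, 100, 121, 144: consecutive squares n² from n = 7.
Stream C = 14, 3, -8, -19, -30: subtracting 11 each time.
Position 18 falls in stream C as its term 6, giving -41.

-41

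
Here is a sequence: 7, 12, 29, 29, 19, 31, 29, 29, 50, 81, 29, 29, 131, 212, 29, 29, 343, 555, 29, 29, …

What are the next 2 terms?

Reading positions in blocks of 4 reveals the pattern AABB — 2 tracks woven together.
Track A: 7, 12, 19, 31, 50, 81, 131, 212, 343, 555 — each term equals the sum of the previous two.
Track B: 29, 29, 29, 29, 29, 29, 29, 29, 29, 29 — the constant sequence 29.
The 21st slot belongs to track A; its 11th term is 898.
Position 22 falls in track A as its term 12, giving 1453.

898, 1453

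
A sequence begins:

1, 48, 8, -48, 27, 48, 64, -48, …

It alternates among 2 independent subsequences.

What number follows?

Odd-indexed and even-indexed terms follow separate rules.
Subsequence A = 1, 8, 27, 64: consecutive cubes n³ from n = 1.
Subsequence B = 48, -48, 48, -48: alternating ±48.
The 9th slot belongs to subsequence A; its 5th term is 125.

125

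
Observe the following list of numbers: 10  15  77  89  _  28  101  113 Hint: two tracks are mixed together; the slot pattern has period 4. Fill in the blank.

21

Reading positions in blocks of 4 reveals the pattern AABB — 2 tracks woven together.
Subsequence A: 10, 15, ?, 28. Triangular numbers n(n+1)/2 for n = 4, 5, ….
Subsequence B: 77, 89, 101, 113. Adding 12 each time.
Filling subsequence A at index 3 by its rule yields 21.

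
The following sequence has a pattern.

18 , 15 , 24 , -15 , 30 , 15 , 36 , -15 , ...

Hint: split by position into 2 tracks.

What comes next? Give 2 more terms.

42, 15

Taking every 2nd term gives 2 separate tracks.
Stream A: 18, 24, 30, 36. Arithmetic with common difference +6.
Stream B: 15, -15, 15, -15. Oscillating between 15 and -15.
Position 9 → stream A, term 5 = 42.
The 10th slot belongs to stream B; its 5th term is 15.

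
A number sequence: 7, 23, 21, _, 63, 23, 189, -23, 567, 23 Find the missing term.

-23

Taking every 2nd term gives 2 separate tracks.
Track A: 7, 21, 63, 189, 567. A geometric progression (common ratio 3).
Track B: 23, ?, 23, -23, 23. Oscillating between 23 and -23.
So the missing entry in track B is -23.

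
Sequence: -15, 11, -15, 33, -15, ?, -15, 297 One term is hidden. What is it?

99

Taking every 2nd term gives 2 separate tracks.
Track A: -15, -15, -15, -15 — always -15.
Track B: 11, 33, ?, 297 — a geometric progression (common ratio 3).
So the missing entry in track B is 99.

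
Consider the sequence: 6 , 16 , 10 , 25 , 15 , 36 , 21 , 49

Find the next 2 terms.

28, 64

Taking every 2nd term gives 2 separate tracks.
Subsequence A: 6, 10, 15, 21 (the triangular numbers T_3, T_4, …).
Subsequence B: 16, 25, 36, 49 (consecutive squares n² from n = 4).
Position 9 falls in subsequence A as its term 5, giving 28.
Position 10 falls in subsequence B as its term 5, giving 64.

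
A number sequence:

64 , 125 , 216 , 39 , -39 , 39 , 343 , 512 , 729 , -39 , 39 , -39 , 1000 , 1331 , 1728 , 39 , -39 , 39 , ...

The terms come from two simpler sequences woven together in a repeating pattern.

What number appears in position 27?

Reading positions in blocks of 6 reveals the pattern AAABBB — 2 tracks woven together.
Track A = 64, 125, 216, 343, 512, 729, 1000, 1331, 1728: consecutive cubes n³ from n = 4.
Track B = 39, -39, 39, -39, 39, -39, 39, -39, 39: alternating ±39.
Position 27 falls in track A as its term 15, giving 5832.

5832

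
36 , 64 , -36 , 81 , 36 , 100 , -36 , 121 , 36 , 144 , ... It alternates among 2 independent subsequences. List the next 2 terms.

Positions 1, 3, 5, … form one subsequence and positions 2, 4, 6, … form another.
Stream A: 36, -36, 36, -36, 36 — oscillating between 36 and -36.
Stream B: 64, 81, 100, 121, 144 — the squares 8², 9², 10², ….
The 11th slot belongs to stream A; its 6th term is -36.
Position 12 falls in stream B as its term 6, giving 169.

-36, 169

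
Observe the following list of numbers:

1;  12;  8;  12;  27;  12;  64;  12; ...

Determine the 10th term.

12

Positions 1, 3, 5, … form one subsequence and positions 2, 4, 6, … form another.
Stream A: 1, 8, 27, 64 (consecutive cubes n³ from n = 1).
Stream B: 12, 12, 12, 12 (always 12).
The 10th slot belongs to stream B; its 5th term is 12.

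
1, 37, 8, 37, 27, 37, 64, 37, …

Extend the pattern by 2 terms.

Split by position mod 2 into 2 tracks.
Stream A is 1, 8, 27, 64, which is perfect cubes starting at 1³.
Stream B is 37, 37, 37, 37, which is the constant sequence 37.
The 9th slot belongs to stream A; its 5th term is 125.
The 10th slot belongs to stream B; its 5th term is 37.

125, 37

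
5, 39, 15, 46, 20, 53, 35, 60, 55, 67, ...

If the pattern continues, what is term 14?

Odd-indexed and even-indexed terms follow separate rules.
Track A is 5, 15, 20, 35, 55, which is a Fibonacci-like recurrence a_n = a_{n-1} + a_{n-2}.
Track B is 39, 46, 53, 60, 67, which is arithmetic with common difference +7.
Position 14 → track B, term 7 = 81.

81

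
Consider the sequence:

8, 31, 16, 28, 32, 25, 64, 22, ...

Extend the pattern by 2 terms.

Odd-indexed and even-indexed terms follow separate rules.
Subsequence A: 8, 16, 32, 64 (geometric, ×2 each step).
Subsequence B: 31, 28, 25, 22 (linear: a_n = 34 − 3·n).
Term 9 comes from subsequence A (its 5th entry): 128.
Term 10 comes from subsequence B (its 5th entry): 19.

128, 19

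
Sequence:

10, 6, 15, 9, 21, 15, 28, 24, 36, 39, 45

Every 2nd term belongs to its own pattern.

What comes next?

Odd-indexed and even-indexed terms follow separate rules.
Track A: 10, 15, 21, 28, 36, 45 (triangular numbers starting at T_4).
Track B: 6, 9, 15, 24, 39 (Fibonacci-style (each term is the sum of the two before it)).
Term 12 comes from track B (its 6th entry): 63.

63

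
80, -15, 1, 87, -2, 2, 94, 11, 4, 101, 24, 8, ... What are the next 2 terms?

Split by position mod 3 into 3 tracks.
Track A: 80, 87, 94, 101 — linear: a_n = 73 + 7·n.
Track B: -15, -2, 11, 24 — adding 13 each time.
Track C: 1, 2, 4, 8 — successive powers of 2.
Term 13 comes from track A (its 5th entry): 108.
Position 14 → track B, term 5 = 37.

108, 37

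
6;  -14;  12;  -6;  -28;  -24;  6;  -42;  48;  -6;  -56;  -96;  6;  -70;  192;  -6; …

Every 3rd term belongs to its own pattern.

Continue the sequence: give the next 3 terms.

Taking every 3rd term gives 3 separate tracks.
Track A = 6, -6, 6, -6, 6, -6: alternating ±6.
Track B = -14, -28, -42, -56, -70: subtracting 14 each time.
Track C = 12, -24, 48, -96, 192: multiplying by -2 each time.
Position 17 falls in track B as its term 6, giving -84.
Position 18 falls in track C as its term 6, giving -384.
The 19th slot belongs to track A; its 7th term is 6.

-84, -384, 6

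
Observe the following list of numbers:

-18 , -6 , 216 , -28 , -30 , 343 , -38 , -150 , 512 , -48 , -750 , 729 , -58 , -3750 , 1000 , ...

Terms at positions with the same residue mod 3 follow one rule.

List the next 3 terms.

Read the sequence 3 terms at a time; column i is its own pattern.
Track A is -18, -28, -38, -48, -58, which is linear: a_n = -8 − 10·n.
Track B is -6, -30, -150, -750, -3750, which is geometric, ×5 each step.
Track C is 216, 343, 512, 729, 1000, which is perfect cubes starting at 6³.
Position 16 falls in track A as its term 6, giving -68.
Position 17 falls in track B as its term 6, giving -18750.
Position 18 → track C, term 6 = 1331.

-68, -18750, 1331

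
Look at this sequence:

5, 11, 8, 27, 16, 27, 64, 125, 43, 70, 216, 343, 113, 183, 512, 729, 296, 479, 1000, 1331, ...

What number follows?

Reading positions in blocks of 4 reveals the pattern AABB — 2 tracks woven together.
Track A: 5, 11, 16, 27, 43, 70, 113, 183, 296, 479. Each term equals the sum of the previous two.
Track B: 8, 27, 64, 125, 216, 343, 512, 729, 1000, 1331. The cubes 2³, 3³, 4³, ….
The 21st slot belongs to track A; its 11th term is 775.

775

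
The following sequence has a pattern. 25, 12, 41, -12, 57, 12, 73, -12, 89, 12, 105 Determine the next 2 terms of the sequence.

-12, 121

Taking every 2nd term gives 2 separate tracks.
Subsequence A = 25, 41, 57, 73, 89, 105: arithmetic, step +16.
Subsequence B = 12, -12, 12, -12, 12: the oscillation 12·(−1)^(n+1).
Position 12 → subsequence B, term 6 = -12.
Position 13 → subsequence A, term 7 = 121.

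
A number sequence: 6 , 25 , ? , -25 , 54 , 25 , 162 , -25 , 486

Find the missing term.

18

Positions 1, 3, 5, … form one subsequence and positions 2, 4, 6, … form another.
Track A: 6, ?, 54, 162, 486 — a geometric progression (common ratio 3).
Track B: 25, -25, 25, -25 — alternating ±25.
Filling track A at index 2 by its rule yields 18.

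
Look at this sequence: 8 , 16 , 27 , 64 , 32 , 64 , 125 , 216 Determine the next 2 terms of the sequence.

The slot pattern repeats as AABB (period 4), so there are 2 interleaved tracks.
Stream A = 8, 16, 32, 64: powers of 2.
Stream B = 27, 64, 125, 216: the cubes 3³, 4³, 5³, ….
Position 9 → stream A, term 5 = 128.
Term 10 comes from stream A (its 6th entry): 256.

128, 256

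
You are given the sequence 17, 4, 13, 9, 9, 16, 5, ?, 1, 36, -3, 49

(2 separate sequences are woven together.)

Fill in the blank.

Odd-indexed and even-indexed terms follow separate rules.
Track A: 17, 13, 9, 5, 1, -3 (arithmetic, step −4).
Track B: 4, 9, 16, ?, 36, 49 (consecutive squares n² from n = 2).
Filling track B at index 4 by its rule yields 25.

25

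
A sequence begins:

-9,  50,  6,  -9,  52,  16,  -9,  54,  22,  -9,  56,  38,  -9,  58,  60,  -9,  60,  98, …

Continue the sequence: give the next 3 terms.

-9, 62, 158

Taking every 3rd term gives 3 separate tracks.
Stream A = -9, -9, -9, -9, -9, -9: constant -9.
Stream B = 50, 52, 54, 56, 58, 60: arithmetic, step +2.
Stream C = 6, 16, 22, 38, 60, 98: a Fibonacci-like recurrence a_n = a_{n-1} + a_{n-2}.
Position 19 falls in stream A as its term 7, giving -9.
The 20th slot belongs to stream B; its 7th term is 62.
Position 21 falls in stream C as its term 7, giving 158.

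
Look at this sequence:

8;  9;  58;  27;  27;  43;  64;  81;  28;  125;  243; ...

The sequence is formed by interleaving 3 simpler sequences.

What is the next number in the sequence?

Split by position mod 3 into 3 tracks.
Track A: 8, 27, 64, 125 — the cubes 2³, 3³, 4³, ….
Track B: 9, 27, 81, 243 — powers of 3.
Track C: 58, 43, 28 — arithmetic with common difference −15.
Position 12 falls in track C as its term 4, giving 13.

13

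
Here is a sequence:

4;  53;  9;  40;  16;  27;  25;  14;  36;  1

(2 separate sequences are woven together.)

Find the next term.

The terms cycle through 2 interleaved subsequences.
Subsequence A = 4, 9, 16, 25, 36: the squares 2², 3², 4², ….
Subsequence B = 53, 40, 27, 14, 1: arithmetic with common difference −13.
The 11th slot belongs to subsequence A; its 6th term is 49.

49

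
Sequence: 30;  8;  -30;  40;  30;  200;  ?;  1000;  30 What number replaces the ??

-30

Odd-indexed and even-indexed terms follow separate rules.
Stream A: 30, -30, 30, ?, 30 — oscillating between 30 and -30.
Stream B: 8, 40, 200, 1000 — multiplying by 5 each time.
The gap is stream A's term 4; the rule gives -30.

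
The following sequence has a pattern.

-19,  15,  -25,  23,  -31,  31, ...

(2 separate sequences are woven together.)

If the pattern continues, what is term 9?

-43

Odd-indexed and even-indexed terms follow separate rules.
Subsequence A: -19, -25, -31 — arithmetic with common difference −6.
Subsequence B: 15, 23, 31 — arithmetic, step +8.
Position 9 → subsequence A, term 5 = -43.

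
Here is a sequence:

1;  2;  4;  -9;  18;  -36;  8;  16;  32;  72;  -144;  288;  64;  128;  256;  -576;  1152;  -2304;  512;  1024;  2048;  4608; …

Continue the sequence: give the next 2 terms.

Positions follow the repeating pattern AAABBB; grouping by letter gives 2 tracks.
Stream A: 1, 2, 4, 8, 16, 32, 64, 128, 256, 512, 1024, 2048. Powers 2^0, 2^1, 2^2, ….
Stream B: -9, 18, -36, 72, -144, 288, -576, 1152, -2304, 4608. Geometric with ratio -2.
Position 23 falls in stream B as its term 11, giving -9216.
Position 24 → stream B, term 12 = 18432.

-9216, 18432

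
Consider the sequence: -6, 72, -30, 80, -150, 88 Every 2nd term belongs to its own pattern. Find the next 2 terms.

Split by position mod 2 into 2 tracks.
Track A: -6, -30, -150. Geometric with ratio 5.
Track B: 72, 80, 88. Arithmetic, step +8.
The 7th slot belongs to track A; its 4th term is -750.
Term 8 comes from track B (its 4th entry): 96.

-750, 96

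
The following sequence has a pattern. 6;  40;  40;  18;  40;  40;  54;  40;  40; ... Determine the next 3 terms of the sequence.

162, 40, 40

The slot pattern repeats as ABB (period 3), so there are 2 interleaved tracks.
Stream A: 6, 18, 54. A geometric progression (common ratio 3).
Stream B: 40, 40, 40, 40, 40, 40. Constant 40.
Term 10 comes from stream A (its 4th entry): 162.
Position 11 → stream B, term 7 = 40.
The 12th slot belongs to stream B; its 8th term is 40.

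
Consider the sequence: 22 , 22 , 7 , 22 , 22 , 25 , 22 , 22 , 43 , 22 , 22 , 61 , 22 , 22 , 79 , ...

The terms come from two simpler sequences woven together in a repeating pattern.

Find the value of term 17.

22

Positions follow the repeating pattern AAB; grouping by letter gives 2 tracks.
Stream A: 22, 22, 22, 22, 22, 22, 22, 22, 22, 22 — constant 22.
Stream B: 7, 25, 43, 61, 79 — arithmetic with common difference +18.
Position 17 → stream A, term 12 = 22.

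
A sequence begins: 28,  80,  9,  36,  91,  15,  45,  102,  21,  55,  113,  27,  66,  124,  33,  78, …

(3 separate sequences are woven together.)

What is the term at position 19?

Taking every 3rd term gives 3 separate tracks.
Stream A is 28, 36, 45, 55, 66, 78, which is triangular numbers starting at T_7.
Stream B is 80, 91, 102, 113, 124, which is adding 11 each time.
Stream C is 9, 15, 21, 27, 33, which is arithmetic with common difference +6.
Term 19 comes from stream A (its 7th entry): 91.

91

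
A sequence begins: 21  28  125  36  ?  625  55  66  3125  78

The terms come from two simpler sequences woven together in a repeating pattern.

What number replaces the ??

Positions follow the repeating pattern AAB; grouping by letter gives 2 tracks.
Track A: 21, 28, 36, ?, 55, 66, 78 — triangular numbers starting at T_6.
Track B: 125, 625, 3125 — powers of 5.
So the missing entry in track A is 45.

45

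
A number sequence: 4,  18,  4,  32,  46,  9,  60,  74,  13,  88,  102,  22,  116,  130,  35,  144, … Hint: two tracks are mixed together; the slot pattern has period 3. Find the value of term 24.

149

Positions follow the repeating pattern AAB; grouping by letter gives 2 tracks.
Stream A is 4, 18, 32, 46, 60, 74, 88, 102, 116, 130, 144, which is linear: a_n = -10 + 14·n.
Stream B is 4, 9, 13, 22, 35, which is each term equals the sum of the previous two.
Position 24 → stream B, term 8 = 149.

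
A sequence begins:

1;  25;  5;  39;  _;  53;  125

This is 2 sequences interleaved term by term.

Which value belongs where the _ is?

The terms cycle through 2 interleaved subsequences.
Track A is 1, 5, ?, 125, which is successive powers of 5.
Track B is 25, 39, 53, which is linear: a_n = 11 + 14·n.
The gap is track A's term 3; the rule gives 25.

25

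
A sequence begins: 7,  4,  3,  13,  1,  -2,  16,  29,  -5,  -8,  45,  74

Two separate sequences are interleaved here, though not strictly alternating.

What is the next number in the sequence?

Positions follow the repeating pattern AABB; grouping by letter gives 2 tracks.
Stream A: 7, 4, 1, -2, -5, -8 — arithmetic with common difference −3.
Stream B: 3, 13, 16, 29, 45, 74 — Fibonacci-style (each term is the sum of the two before it).
Position 13 → stream A, term 7 = -11.

-11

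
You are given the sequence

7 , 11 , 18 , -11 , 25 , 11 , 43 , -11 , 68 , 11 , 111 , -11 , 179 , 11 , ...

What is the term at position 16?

Split by position mod 2 into 2 tracks.
Subsequence A: 7, 18, 25, 43, 68, 111, 179 — a Fibonacci-like recurrence a_n = a_{n-1} + a_{n-2}.
Subsequence B: 11, -11, 11, -11, 11, -11, 11 — the oscillation 11·(−1)^(n+1).
Position 16 → subsequence B, term 8 = -11.

-11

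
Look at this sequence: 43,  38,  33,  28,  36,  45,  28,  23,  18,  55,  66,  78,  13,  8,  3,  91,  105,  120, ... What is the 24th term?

Reading positions in blocks of 6 reveals the pattern AAABBB — 2 tracks woven together.
Track A: 43, 38, 33, 28, 23, 18, 13, 8, 3 — arithmetic, step −5.
Track B: 28, 36, 45, 55, 66, 78, 91, 105, 120 — triangular numbers starting at T_7.
The 24th slot belongs to track B; its 12th term is 171.

171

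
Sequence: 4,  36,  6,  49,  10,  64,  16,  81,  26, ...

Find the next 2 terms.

100, 42

Split by position mod 2 into 2 tracks.
Track A: 4, 6, 10, 16, 26 (each term equals the sum of the previous two).
Track B: 36, 49, 64, 81 (the squares 6², 7², 8², …).
Position 10 → track B, term 5 = 100.
Term 11 comes from track A (its 6th entry): 42.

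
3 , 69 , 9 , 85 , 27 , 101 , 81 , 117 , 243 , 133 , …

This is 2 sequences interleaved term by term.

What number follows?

Split by position mod 2 into 2 tracks.
Track A: 3, 9, 27, 81, 243. Powers 3^1, 3^2, 3^3, ….
Track B: 69, 85, 101, 117, 133. Adding 16 each time.
Position 11 falls in track A as its term 6, giving 729.

729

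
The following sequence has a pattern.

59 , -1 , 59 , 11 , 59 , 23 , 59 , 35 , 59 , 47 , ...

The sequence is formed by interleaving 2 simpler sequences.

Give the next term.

Positions 1, 3, 5, … form one subsequence and positions 2, 4, 6, … form another.
Subsequence A: 59, 59, 59, 59, 59 — the constant sequence 59.
Subsequence B: -1, 11, 23, 35, 47 — arithmetic with common difference +12.
Position 11 → subsequence A, term 6 = 59.

59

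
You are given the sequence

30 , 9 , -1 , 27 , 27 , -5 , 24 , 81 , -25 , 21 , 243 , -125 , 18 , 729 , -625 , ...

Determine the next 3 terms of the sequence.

15, 2187, -3125

Split by position mod 3: positions 1, 4, 7, … form one track, and each other residue class forms its own.
Track A = 30, 27, 24, 21, 18: arithmetic with common difference −3.
Track B = 9, 27, 81, 243, 729: powers of 3.
Track C = -1, -5, -25, -125, -625: geometric, ×5 each step.
Term 16 comes from track A (its 6th entry): 15.
The 17th slot belongs to track B; its 6th term is 2187.
Position 18 falls in track C as its term 6, giving -3125.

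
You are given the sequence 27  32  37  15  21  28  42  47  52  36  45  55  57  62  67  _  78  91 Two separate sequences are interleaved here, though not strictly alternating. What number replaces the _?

66

Positions follow the repeating pattern AAABBB; grouping by letter gives 2 tracks.
Stream A: 27, 32, 37, 42, 47, 52, 57, 62, 67 (arithmetic with common difference +5).
Stream B: 15, 21, 28, 36, 45, 55, ?, 78, 91 (triangular numbers n(n+1)/2 for n = 5, 6, …).
So the missing entry in stream B is 66.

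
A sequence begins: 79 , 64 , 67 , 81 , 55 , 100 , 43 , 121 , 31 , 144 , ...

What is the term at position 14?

196

Split by position mod 2 into 2 tracks.
Stream A: 79, 67, 55, 43, 31 — arithmetic, step −12.
Stream B: 64, 81, 100, 121, 144 — the squares 8², 9², 10², ….
Term 14 comes from stream B (its 7th entry): 196.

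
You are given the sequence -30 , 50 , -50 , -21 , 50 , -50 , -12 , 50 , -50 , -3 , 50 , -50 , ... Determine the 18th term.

-50

Reading positions in blocks of 3 reveals the pattern ABB — 2 tracks woven together.
Track A: -30, -21, -12, -3 (arithmetic with common difference +9).
Track B: 50, -50, 50, -50, 50, -50, 50, -50 (alternating ±50).
Position 18 → track B, term 12 = -50.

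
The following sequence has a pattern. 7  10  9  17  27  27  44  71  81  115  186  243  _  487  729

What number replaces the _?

301

The slot pattern repeats as AAB (period 3), so there are 2 interleaved tracks.
Track A = 7, 10, 17, 27, 44, 71, 115, 186, ?, 487: each term equals the sum of the previous two.
Track B = 9, 27, 81, 243, 729: successive powers of 3.
So the missing entry in track A is 301.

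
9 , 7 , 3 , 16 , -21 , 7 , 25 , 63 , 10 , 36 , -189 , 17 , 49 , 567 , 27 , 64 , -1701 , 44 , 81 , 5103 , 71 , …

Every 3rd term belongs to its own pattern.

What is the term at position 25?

Taking every 3rd term gives 3 separate tracks.
Track A = 9, 16, 25, 36, 49, 64, 81: perfect squares starting at 3².
Track B = 7, -21, 63, -189, 567, -1701, 5103: a geometric progression (common ratio -3).
Track C = 3, 7, 10, 17, 27, 44, 71: a Fibonacci-like recurrence a_n = a_{n-1} + a_{n-2}.
Position 25 falls in track A as its term 9, giving 121.

121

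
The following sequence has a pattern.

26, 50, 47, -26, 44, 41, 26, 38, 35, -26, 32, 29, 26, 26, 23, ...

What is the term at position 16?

-26

Positions follow the repeating pattern ABB; grouping by letter gives 2 tracks.
Subsequence A: 26, -26, 26, -26, 26 — the oscillation 26·(−1)^(n+1).
Subsequence B: 50, 47, 44, 41, 38, 35, 32, 29, 26, 23 — arithmetic with common difference −3.
Position 16 → subsequence A, term 6 = -26.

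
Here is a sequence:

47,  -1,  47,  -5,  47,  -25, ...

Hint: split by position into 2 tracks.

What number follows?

Taking every 2nd term gives 2 separate tracks.
Stream A is 47, 47, 47, which is always 47.
Stream B is -1, -5, -25, which is multiplying by 5 each time.
Position 7 falls in stream A as its term 4, giving 47.

47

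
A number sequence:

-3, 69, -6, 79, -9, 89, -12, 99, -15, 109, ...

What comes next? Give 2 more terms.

Odd-indexed and even-indexed terms follow separate rules.
Track A: -3, -6, -9, -12, -15. Arithmetic with common difference −3.
Track B: 69, 79, 89, 99, 109. Linear: a_n = 59 + 10·n.
Position 11 → track A, term 6 = -18.
The 12th slot belongs to track B; its 6th term is 119.

-18, 119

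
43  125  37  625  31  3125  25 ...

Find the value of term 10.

Positions 1, 3, 5, … form one subsequence and positions 2, 4, 6, … form another.
Track A: 43, 37, 31, 25. Arithmetic, step −6.
Track B: 125, 625, 3125. Successive powers of 5.
Position 10 → track B, term 5 = 78125.

78125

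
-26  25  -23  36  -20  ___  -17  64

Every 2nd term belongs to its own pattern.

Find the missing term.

49

Taking every 2nd term gives 2 separate tracks.
Track A: -26, -23, -20, -17 — arithmetic with common difference +3.
Track B: 25, 36, ?, 64 — the squares 5², 6², 7², ….
Filling track B at index 3 by its rule yields 49.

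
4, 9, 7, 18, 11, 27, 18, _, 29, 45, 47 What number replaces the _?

Taking every 2nd term gives 2 separate tracks.
Track A: 4, 7, 11, 18, 29, 47. A Fibonacci-like recurrence a_n = a_{n-1} + a_{n-2}.
Track B: 9, 18, 27, ?, 45. Arithmetic with common difference +9.
Track B's pattern makes the blank 36.

36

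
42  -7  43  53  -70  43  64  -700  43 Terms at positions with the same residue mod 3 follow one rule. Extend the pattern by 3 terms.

Split by position mod 3 into 3 tracks.
Track A: 42, 53, 64. Arithmetic, step +11.
Track B: -7, -70, -700. A geometric progression (common ratio 10).
Track C: 43, 43, 43. The constant sequence 43.
Term 10 comes from track A (its 4th entry): 75.
Term 11 comes from track B (its 4th entry): -7000.
The 12th slot belongs to track C; its 4th term is 43.

75, -7000, 43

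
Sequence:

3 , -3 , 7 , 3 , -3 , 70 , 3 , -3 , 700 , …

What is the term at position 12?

Reading positions in blocks of 3 reveals the pattern AAB — 2 tracks woven together.
Stream A: 3, -3, 3, -3, 3, -3 — alternating ±3.
Stream B: 7, 70, 700 — a geometric progression (common ratio 10).
Term 12 comes from stream B (its 4th entry): 7000.

7000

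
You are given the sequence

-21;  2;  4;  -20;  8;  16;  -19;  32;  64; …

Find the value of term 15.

1024

The slot pattern repeats as ABB (period 3), so there are 2 interleaved tracks.
Track A = -21, -20, -19: arithmetic, step +1.
Track B = 2, 4, 8, 16, 32, 64: successive powers of 2.
Position 15 → track B, term 10 = 1024.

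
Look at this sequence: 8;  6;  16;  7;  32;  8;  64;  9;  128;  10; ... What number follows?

Taking every 2nd term gives 2 separate tracks.
Stream A: 8, 16, 32, 64, 128. Powers of 2.
Stream B: 6, 7, 8, 9, 10. Arithmetic, step +1.
The 11th slot belongs to stream A; its 6th term is 256.

256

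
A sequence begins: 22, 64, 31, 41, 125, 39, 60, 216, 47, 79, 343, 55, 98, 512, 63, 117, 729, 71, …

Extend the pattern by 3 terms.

136, 1000, 79

Taking every 3rd term gives 3 separate tracks.
Track A = 22, 41, 60, 79, 98, 117: adding 19 each time.
Track B = 64, 125, 216, 343, 512, 729: perfect cubes starting at 4³.
Track C = 31, 39, 47, 55, 63, 71: arithmetic with common difference +8.
Position 19 falls in track A as its term 7, giving 136.
The 20th slot belongs to track B; its 7th term is 1000.
Position 21 → track C, term 7 = 79.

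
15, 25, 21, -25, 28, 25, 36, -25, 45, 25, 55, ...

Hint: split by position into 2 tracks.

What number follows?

-25

Odd-indexed and even-indexed terms follow separate rules.
Track A: 15, 21, 28, 36, 45, 55 (the triangular numbers T_5, T_6, …).
Track B: 25, -25, 25, -25, 25 (the oscillation 25·(−1)^(n+1)).
Position 12 → track B, term 6 = -25.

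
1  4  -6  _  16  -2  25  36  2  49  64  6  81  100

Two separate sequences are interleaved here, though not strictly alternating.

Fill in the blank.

9

Reading positions in blocks of 3 reveals the pattern AAB — 2 tracks woven together.
Track A = 1, 4, ?, 16, 25, 36, 49, 64, 81, 100: consecutive squares n² from n = 1.
Track B = -6, -2, 2, 6: adding 4 each time.
Track A's pattern makes the blank 9.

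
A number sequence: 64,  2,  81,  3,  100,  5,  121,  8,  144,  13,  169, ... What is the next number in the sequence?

21

Taking every 2nd term gives 2 separate tracks.
Track A: 64, 81, 100, 121, 144, 169 — consecutive squares n² from n = 8.
Track B: 2, 3, 5, 8, 13 — each term equals the sum of the previous two.
Position 12 → track B, term 6 = 21.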